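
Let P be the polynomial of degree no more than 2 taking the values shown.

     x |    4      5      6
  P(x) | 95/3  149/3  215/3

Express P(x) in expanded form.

P(x) = 2x^2 - 1/3

Write P(x) = ax^2 + bx + c. Substituting each data point gives a linear system:
  16a + 4b + c = 95/3
  25a + 5b + c = 149/3
  36a + 6b + c = 215/3
Solving the system yields a = 2, b = 0, c = -1/3.
So P(x) = 2x^2 - 1/3.
Check: P(4) = 95/3. ✓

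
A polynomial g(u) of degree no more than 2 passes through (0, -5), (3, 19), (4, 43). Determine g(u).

Write g(u) = au^2 + bu + c. Substituting each data point gives a linear system:
  c = -5
  9a + 3b + c = 19
  16a + 4b + c = 43
Solving the system yields a = 4, b = -4, c = -5.
So g(u) = 4u^2 - 4u - 5.
Check: g(3) = 19. ✓

g(u) = 4u^2 - 4u - 5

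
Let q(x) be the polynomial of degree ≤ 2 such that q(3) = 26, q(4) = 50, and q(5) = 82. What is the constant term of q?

Write q(x) = ax^2 + bx + c. Substituting each data point gives a linear system:
  9a + 3b + c = 26
  16a + 4b + c = 50
  25a + 5b + c = 82
Solving the system yields a = 4, b = -4, c = 2.
So q(x) = 4x² - 4x + 2.
The constant term is 2.

2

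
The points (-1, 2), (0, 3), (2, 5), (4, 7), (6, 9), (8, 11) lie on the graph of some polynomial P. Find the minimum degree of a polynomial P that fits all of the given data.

1

Divided differences on the nodes -1, 0, 2, 4, 6, 8:
  order 0: 2  3  5  7  9  11
  order 1: 1  1  1  1  1
  order 2: 0  0  0  0
  order 3: 0  0  0
  order 4: 0  0
  order 5: 0
The order-1 divided differences are all 1 (nonzero) and every higher order vanishes, so the data lies on a polynomial of degree exactly 1.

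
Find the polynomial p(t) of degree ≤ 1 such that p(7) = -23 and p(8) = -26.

Write p(t) = at + b. Substituting each data point gives a linear system:
  7a + b = -23
  8a + b = -26
Solving the system yields a = -3, b = -2.
So p(t) = -3t - 2.
Check: p(8) = -26. ✓

p(t) = -3t - 2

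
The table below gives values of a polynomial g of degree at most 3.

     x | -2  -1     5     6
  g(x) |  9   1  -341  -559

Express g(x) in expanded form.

g(x) = -2x^3 - 3x^2 - 3x - 1

Write g(x) = ax^3 + bx^2 + cx + d. Substituting each data point gives a linear system:
  -8a + 4b - 2c + d = 9
  -a + b - c + d = 1
  125a + 25b + 5c + d = -341
  216a + 36b + 6c + d = -559
Solving the system yields a = -2, b = -3, c = -3, d = -1.
So g(x) = -2x³ - 3x² - 3x - 1.
Check: g(6) = -559. ✓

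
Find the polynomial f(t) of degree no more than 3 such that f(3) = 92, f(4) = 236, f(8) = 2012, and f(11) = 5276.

f(t) = 4t^3 - 4t - 4

Using the Lagrange interpolation formula with nodes 3, 4, 8, 11:
  L_0(t) = (t - 4)(t - 8)(t - 11) / -40
  L_1(t) = (t - 3)(t - 8)(t - 11) / 28
  L_2(t) = (t - 3)(t - 4)(t - 11) / -60
  L_3(t) = (t - 3)(t - 4)(t - 8) / 168
Then f(t) = 92·L_0(t) + 236·L_1(t) + 2012·L_2(t) + 5276·L_3(t).
Expanding and collecting terms gives f(t) = 4t^3 - 4t - 4.
Check: f(3) = 92. ✓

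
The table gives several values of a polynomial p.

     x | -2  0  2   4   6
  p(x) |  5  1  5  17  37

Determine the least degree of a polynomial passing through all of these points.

2

Forward differences of the values at x = -2, 0, 2, 4, 6:
  p  : 5  1  5  17  37
  Δ  : -4  4  12  20
  Δ^2: 8  8  8
  Δ^3: 0  0
  Δ^4: 0
The second differences are constant (8) and nonzero, while all higher differences vanish, so the minimal degree is 2.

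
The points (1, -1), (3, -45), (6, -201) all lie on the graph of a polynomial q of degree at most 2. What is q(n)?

Using the Lagrange interpolation formula with nodes 1, 3, 6:
  L_0(n) = (n - 3)(n - 6) / 10
  L_1(n) = (n - 1)(n - 6) / -6
  L_2(n) = (n - 1)(n - 3) / 15
Then q(n) = -1·L_0(n) - 45·L_1(n) - 201·L_2(n).
Expanding and collecting terms gives q(n) = -6n² + 2n + 3.
Check: q(6) = -201. ✓

q(n) = -6n^2 + 2n + 3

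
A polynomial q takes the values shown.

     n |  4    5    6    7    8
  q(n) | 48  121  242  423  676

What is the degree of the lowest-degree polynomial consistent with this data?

3

Forward differences of the values at n = 4, 5, 6, 7, 8:
  q  : 48  121  242  423  676
  Δ  : 73  121  181  253
  Δ^2: 48  60  72
  Δ^3: 12  12
  Δ^4: 0
The third differences are constant (12) and nonzero, while all higher differences vanish, so the minimal degree is 3.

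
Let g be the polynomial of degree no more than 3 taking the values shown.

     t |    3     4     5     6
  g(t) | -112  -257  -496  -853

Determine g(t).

Write g(t) = at^3 + bt^2 + ct + d. Substituting each data point gives a linear system:
  27a + 9b + 3c + d = -112
  64a + 16b + 4c + d = -257
  125a + 25b + 5c + d = -496
  216a + 36b + 6c + d = -853
Solving the system yields a = -4, b = 1, c = -4, d = -1.
So g(t) = -4t^3 + t^2 - 4t - 1.
Check: g(3) = -112. ✓

g(t) = -4t^3 + t^2 - 4t - 1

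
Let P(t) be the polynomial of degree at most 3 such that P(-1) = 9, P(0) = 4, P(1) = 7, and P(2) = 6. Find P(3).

-11

Forward differences of the values at t = -1, 0, 1, 2:
  P  : 9  4  7  6
  Δ  : -5  3  -1
  Δ^2: 8  -4
  Δ^3: -12
The third differences are constant, confirming degree 3.
Interpolating (Newton forward form) and evaluating at t = 3 gives P(3) = -11.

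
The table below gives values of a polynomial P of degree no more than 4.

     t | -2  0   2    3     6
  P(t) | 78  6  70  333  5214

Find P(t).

Using the Lagrange interpolation formula with nodes -2, 0, 2, 3, 6:
  L_0(t) = t(t - 2)(t - 3)(t - 6) / 320
  L_1(t) = (t + 2)(t - 2)(t - 3)(t - 6) / -72
  L_2(t) = (t + 2)t(t - 3)(t - 6) / 32
  L_3(t) = (t + 2)t(t - 2)(t - 6) / -45
  L_4(t) = (t + 2)t(t - 2)(t - 3) / 576
Then P(t) = 78·L_0(t) + 6·L_1(t) + 70·L_2(t) + 333·L_3(t) + 5214·L_4(t).
Expanding and collecting terms gives P(t) = 4t^4 + t^2 - 2t + 6.
Check: P(3) = 333. ✓

P(t) = 4t^4 + t^2 - 2t + 6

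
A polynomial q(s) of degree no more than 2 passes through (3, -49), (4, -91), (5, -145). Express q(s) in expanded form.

Write q(s) = as^2 + bs + c. Substituting each data point gives a linear system:
  9a + 3b + c = -49
  16a + 4b + c = -91
  25a + 5b + c = -145
Solving the system yields a = -6, b = 0, c = 5.
So q(s) = -6s^2 + 5.
Check: q(3) = -49. ✓

q(s) = -6s^2 + 5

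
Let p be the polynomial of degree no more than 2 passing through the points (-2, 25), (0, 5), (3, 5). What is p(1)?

1

Write p(t) = at^2 + bt + c. Substituting each data point gives a linear system:
  4a - 2b + c = 25
  c = 5
  9a + 3b + c = 5
Solving the system yields a = 2, b = -6, c = 5.
So p(t) = 2t^2 - 6t + 5.
Then p(1) = 1.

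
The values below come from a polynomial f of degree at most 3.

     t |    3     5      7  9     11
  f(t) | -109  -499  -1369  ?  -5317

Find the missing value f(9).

-2911

The 4 known points determine the degree-3 polynomial uniquely.
Write f(t) = at^3 + bt^2 + ct + d. Substituting each data point gives a linear system:
  27a + 9b + 3c + d = -109
  125a + 25b + 5c + d = -499
  343a + 49b + 7c + d = -1369
  1331a + 121b + 11c + d = -5317
Solving the system yields a = -4, b = 0, c = 1, d = -4.
So f(t) = -4t^3 + t - 4.
Then f(9) = -2911.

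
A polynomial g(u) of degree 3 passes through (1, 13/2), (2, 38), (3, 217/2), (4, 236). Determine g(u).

g(u) = 3u^3 + (3/2)u^2 + 6u - 4

Write g(u) = au^3 + bu^2 + cu + d. Substituting each data point gives a linear system:
  a + b + c + d = 13/2
  8a + 4b + 2c + d = 38
  27a + 9b + 3c + d = 217/2
  64a + 16b + 4c + d = 236
Solving the system yields a = 3, b = 3/2, c = 6, d = -4.
So g(u) = 3u^3 + (3/2)u^2 + 6u - 4.
Check: g(2) = 38. ✓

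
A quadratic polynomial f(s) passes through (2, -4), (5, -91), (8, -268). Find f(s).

Write f(s) = as^2 + bs + c. Substituting each data point gives a linear system:
  4a + 2b + c = -4
  25a + 5b + c = -91
  64a + 8b + c = -268
Solving the system yields a = -5, b = 6, c = 4.
So f(s) = -5s^2 + 6s + 4.
Check: f(5) = -91. ✓

f(s) = -5s^2 + 6s + 4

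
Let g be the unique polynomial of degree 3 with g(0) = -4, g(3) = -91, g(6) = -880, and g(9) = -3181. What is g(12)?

Forward differences of the values at u = 0, 3, 6, 9:
  g  : -4  -91  -880  -3181
  Δ  : -87  -789  -2301
  Δ^2: -702  -1512
  Δ^3: -810
The third differences are constant, confirming degree 3.
Interpolating (Newton forward form) and evaluating at u = 12 gives g(12) = -7804.

-7804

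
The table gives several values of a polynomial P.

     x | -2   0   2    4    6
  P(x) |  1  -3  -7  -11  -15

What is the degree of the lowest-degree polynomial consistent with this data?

1

Forward differences of the values at x = -2, 0, 2, 4, 6:
  P  : 1  -3  -7  -11  -15
  Δ  : -4  -4  -4  -4
  Δ^2: 0  0  0
  Δ^3: 0  0
  Δ^4: 0
The first differences are constant (-4) and nonzero, while all higher differences vanish, so the minimal degree is 1.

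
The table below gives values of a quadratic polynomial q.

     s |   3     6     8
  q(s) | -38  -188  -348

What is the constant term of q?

4

Write q(s) = as^2 + bs + c. Substituting each data point gives a linear system:
  9a + 3b + c = -38
  36a + 6b + c = -188
  64a + 8b + c = -348
Solving the system yields a = -6, b = 4, c = 4.
So q(s) = -6s^2 + 4s + 4.
The constant term is 4.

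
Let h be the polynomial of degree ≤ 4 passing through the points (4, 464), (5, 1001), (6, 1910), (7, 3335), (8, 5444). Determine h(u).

Write h(u) = au^4 + bu^3 + cu^2 + du + e. Substituting each data point gives a linear system:
  256a + 64b + 16c + 4d + e = 464
  625a + 125b + 25c + 5d + e = 1001
  1296a + 216b + 36c + 6d + e = 1910
  2401a + 343b + 49c + 7d + e = 3335
  4096a + 512b + 64c + 8d + e = 5444
Solving the system yields a = 1, b = 2, c = 5, d = 1, e = -4.
So h(u) = u^4 + 2u^3 + 5u^2 + u - 4.
Check: h(5) = 1001. ✓

h(u) = u^4 + 2u^3 + 5u^2 + u - 4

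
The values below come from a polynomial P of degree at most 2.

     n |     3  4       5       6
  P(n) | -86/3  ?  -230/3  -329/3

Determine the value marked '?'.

The 3 known points determine the degree-2 polynomial uniquely.
Write P(n) = an^2 + bn + c. Substituting each data point gives a linear system:
  9a + 3b + c = -86/3
  25a + 5b + c = -230/3
  36a + 6b + c = -329/3
Solving the system yields a = -3, b = 0, c = -5/3.
So P(n) = -3n^2 - 5/3.
Then P(4) = -149/3.

-149/3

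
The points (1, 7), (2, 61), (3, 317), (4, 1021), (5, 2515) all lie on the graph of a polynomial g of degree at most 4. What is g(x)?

Write g(x) = ax^4 + bx^3 + cx^2 + dx + e. Substituting each data point gives a linear system:
  a + b + c + d + e = 7
  16a + 8b + 4c + 2d + e = 61
  81a + 27b + 9c + 3d + e = 317
  256a + 64b + 16c + 4d + e = 1021
  625a + 125b + 25c + 5d + e = 2515
Solving the system yields a = 4, b = 1, c = -5, d = 2, e = 5.
So g(x) = 4x^4 + x^3 - 5x^2 + 2x + 5.
Check: g(2) = 61. ✓

g(x) = 4x^4 + x^3 - 5x^2 + 2x + 5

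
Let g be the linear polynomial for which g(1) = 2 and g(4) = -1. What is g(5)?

-2

Write g(t) = at + b. Substituting each data point gives a linear system:
  a + b = 2
  4a + b = -1
Solving the system yields a = -1, b = 3.
So g(t) = -t + 3.
Then g(5) = -2.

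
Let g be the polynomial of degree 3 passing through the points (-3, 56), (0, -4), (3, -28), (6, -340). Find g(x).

Write g(x) = ax^3 + bx^2 + cx + d. Substituting each data point gives a linear system:
  -27a + 9b - 3c + d = 56
  d = -4
  27a + 9b + 3c + d = -28
  216a + 36b + 6c + d = -340
Solving the system yields a = -2, b = 2, c = 4, d = -4.
So g(x) = -2x^3 + 2x^2 + 4x - 4.
Check: g(-3) = 56. ✓

g(x) = -2x^3 + 2x^2 + 4x - 4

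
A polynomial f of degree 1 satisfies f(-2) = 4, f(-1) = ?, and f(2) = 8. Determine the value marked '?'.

5

The 2 known points determine the degree-1 polynomial uniquely.
Write f(u) = au + b. Substituting each data point gives a linear system:
  -2a + b = 4
  2a + b = 8
Solving the system yields a = 1, b = 6.
So f(u) = u + 6.
Then f(-1) = 5.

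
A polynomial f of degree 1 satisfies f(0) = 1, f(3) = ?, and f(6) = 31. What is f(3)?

The 2 known points determine the degree-1 polynomial uniquely.
Write f(n) = an + b. Substituting each data point gives a linear system:
  b = 1
  6a + b = 31
Solving the system yields a = 5, b = 1.
So f(n) = 5n + 1.
Then f(3) = 16.

16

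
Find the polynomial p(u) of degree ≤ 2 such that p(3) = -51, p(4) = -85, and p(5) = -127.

Using the Lagrange interpolation formula with nodes 3, 4, 5:
  L_0(u) = (u - 4)(u - 5) / 2
  L_1(u) = (u - 3)(u - 5) / -1
  L_2(u) = (u - 3)(u - 4) / 2
Then p(u) = -51·L_0(u) - 85·L_1(u) - 127·L_2(u).
Expanding and collecting terms gives p(u) = -4u² - 6u + 3.
Check: p(3) = -51. ✓

p(u) = -4u^2 - 6u + 3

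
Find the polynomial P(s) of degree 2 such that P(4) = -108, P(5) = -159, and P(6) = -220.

Using the Lagrange interpolation formula with nodes 4, 5, 6:
  L_0(s) = (s - 5)(s - 6) / 2
  L_1(s) = (s - 4)(s - 6) / -1
  L_2(s) = (s - 4)(s - 5) / 2
Then P(s) = -108·L_0(s) - 159·L_1(s) - 220·L_2(s).
Expanding and collecting terms gives P(s) = -5s² - 6s - 4.
Check: P(5) = -159. ✓

P(s) = -5s^2 - 6s - 4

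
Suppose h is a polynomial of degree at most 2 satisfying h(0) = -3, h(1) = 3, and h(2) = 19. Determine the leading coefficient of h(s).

Write h(s) = as^2 + bs + c. Substituting each data point gives a linear system:
  c = -3
  a + b + c = 3
  4a + 2b + c = 19
Solving the system yields a = 5, b = 1, c = -3.
So h(s) = 5s^2 + s - 3.
The leading coefficient is 5.

5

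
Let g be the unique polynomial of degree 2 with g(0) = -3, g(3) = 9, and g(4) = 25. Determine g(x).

Write g(x) = ax^2 + bx + c. Substituting each data point gives a linear system:
  c = -3
  9a + 3b + c = 9
  16a + 4b + c = 25
Solving the system yields a = 3, b = -5, c = -3.
So g(x) = 3x^2 - 5x - 3.
Check: g(4) = 25. ✓

g(x) = 3x^2 - 5x - 3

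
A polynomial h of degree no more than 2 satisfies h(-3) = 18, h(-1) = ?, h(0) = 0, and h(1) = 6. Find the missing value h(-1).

0

The 3 known points determine the degree-2 polynomial uniquely.
Write h(s) = as^2 + bs + c. Substituting each data point gives a linear system:
  9a - 3b + c = 18
  c = 0
  a + b + c = 6
Solving the system yields a = 3, b = 3, c = 0.
So h(s) = 3s² + 3s.
Then h(-1) = 0.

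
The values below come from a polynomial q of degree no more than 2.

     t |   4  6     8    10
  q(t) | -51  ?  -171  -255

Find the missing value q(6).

-103

The 3 known points determine the degree-2 polynomial uniquely.
Write q(t) = at^2 + bt + c. Substituting each data point gives a linear system:
  16a + 4b + c = -51
  64a + 8b + c = -171
  100a + 10b + c = -255
Solving the system yields a = -2, b = -6, c = 5.
So q(t) = -2t^2 - 6t + 5.
Then q(6) = -103.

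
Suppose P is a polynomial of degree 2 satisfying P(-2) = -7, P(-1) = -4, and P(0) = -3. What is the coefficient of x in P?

0

Write P(x) = ax^2 + bx + c. Substituting each data point gives a linear system:
  4a - 2b + c = -7
  a - b + c = -4
  c = -3
Solving the system yields a = -1, b = 0, c = -3.
So P(x) = -x^2 - 3.
The coefficient of x is 0.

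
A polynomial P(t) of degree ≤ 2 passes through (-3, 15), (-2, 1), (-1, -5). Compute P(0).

-3

Forward differences of the values at t = -3, -2, -1:
  P  : 15  1  -5
  Δ  : -14  -6
  Δ^2: 8
The second differences are constant, confirming degree 2.
Interpolating (Newton forward form) and evaluating at t = 0 gives P(0) = -3.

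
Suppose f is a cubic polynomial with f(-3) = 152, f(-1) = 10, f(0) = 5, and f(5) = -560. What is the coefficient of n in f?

Write f(n) = an^3 + bn^2 + cn + d. Substituting each data point gives a linear system:
  -27a + 9b - 3c + d = 152
  -a + b - c + d = 10
  d = 5
  125a + 25b + 5c + d = -560
Solving the system yields a = -5, b = 2, c = 2, d = 5.
So f(n) = -5n³ + 2n² + 2n + 5.
The coefficient of n is 2.

2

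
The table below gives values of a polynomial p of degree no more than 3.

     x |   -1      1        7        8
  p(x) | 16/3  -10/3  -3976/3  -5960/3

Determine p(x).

Using the Lagrange interpolation formula with nodes -1, 1, 7, 8:
  L_0(x) = (x - 1)(x - 7)(x - 8) / -144
  L_1(x) = (x + 1)(x - 7)(x - 8) / 84
  L_2(x) = (x + 1)(x - 1)(x - 8) / -48
  L_3(x) = (x + 1)(x - 1)(x - 7) / 63
Then p(x) = 16/3·L_0(x) - 10/3·L_1(x) - 3976/3·L_2(x) - 5960/3·L_3(x).
Expanding and collecting terms gives p(x) = -4x^3 + x^2 - (1/3)x.
Check: p(7) = -3976/3. ✓

p(x) = -4x^3 + x^2 - (1/3)x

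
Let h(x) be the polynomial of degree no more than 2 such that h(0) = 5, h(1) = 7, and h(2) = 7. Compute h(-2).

Forward differences of the values at x = 0, 1, 2:
  h  : 5  7  7
  Δ  : 2  0
  Δ^2: -2
The second differences are constant, confirming degree 2.
Interpolating (Newton forward form) and evaluating at x = -2 gives h(-2) = -5.

-5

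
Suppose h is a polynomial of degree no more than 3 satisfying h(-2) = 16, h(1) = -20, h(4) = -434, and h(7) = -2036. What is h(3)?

-204

Write h(u) = au^3 + bu^2 + cu + d. Substituting each data point gives a linear system:
  -8a + 4b - 2c + d = 16
  a + b + c + d = -20
  64a + 16b + 4c + d = -434
  343a + 49b + 7c + d = -2036
Solving the system yields a = -5, b = -6, c = -3, d = -6.
So h(u) = -5u^3 - 6u^2 - 3u - 6.
Then h(3) = -204.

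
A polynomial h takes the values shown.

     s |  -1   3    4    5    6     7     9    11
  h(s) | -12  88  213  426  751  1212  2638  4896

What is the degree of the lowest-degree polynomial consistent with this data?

Divided differences on the nodes -1, 3, 4, 5, 6, 7, 9, 11:
  order 0: -12  88  213  426  751  1212  2638  4896
  order 1: 25  125  213  325  461  713  1129
  order 2: 20  44  56  68  84  104
  order 3: 4  4  4  4  4
  order 4: 0  0  0  0
  order 5: 0  0  0
  order 6: 0  0
  order 7: 0
The order-3 divided differences are all 4 (nonzero) and every higher order vanishes, so the data lies on a polynomial of degree exactly 3.

3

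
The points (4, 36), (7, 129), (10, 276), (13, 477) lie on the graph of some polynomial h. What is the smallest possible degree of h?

Forward differences of the values at n = 4, 7, 10, 13:
  h  : 36  129  276  477
  Δ  : 93  147  201
  Δ^2: 54  54
  Δ^3: 0
The second differences are constant (54) and nonzero, while all higher differences vanish, so the minimal degree is 2.

2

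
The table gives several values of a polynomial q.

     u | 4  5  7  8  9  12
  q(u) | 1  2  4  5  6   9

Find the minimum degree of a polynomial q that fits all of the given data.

Divided differences on the nodes 4, 5, 7, 8, 9, 12:
  order 0: 1  2  4  5  6  9
  order 1: 1  1  1  1  1
  order 2: 0  0  0  0
  order 3: 0  0  0
  order 4: 0  0
  order 5: 0
The order-1 divided differences are all 1 (nonzero) and every higher order vanishes, so the data lies on a polynomial of degree exactly 1.

1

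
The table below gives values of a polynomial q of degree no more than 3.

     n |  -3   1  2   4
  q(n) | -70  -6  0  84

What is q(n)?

Using the Lagrange interpolation formula with nodes -3, 1, 2, 4:
  L_0(n) = (n - 1)(n - 2)(n - 4) / -140
  L_1(n) = (n + 3)(n - 2)(n - 4) / 12
  L_2(n) = (n + 3)(n - 1)(n - 4) / -10
  L_3(n) = (n + 3)(n - 1)(n - 2) / 42
Then q(n) = -70·L_0(n) - 6·L_1(n) + 0·L_2(n) + 84·L_3(n).
Expanding and collecting terms gives q(n) = 2n³ - 2n² - 2n - 4.
Check: q(-3) = -70. ✓

q(n) = 2n^3 - 2n^2 - 2n - 4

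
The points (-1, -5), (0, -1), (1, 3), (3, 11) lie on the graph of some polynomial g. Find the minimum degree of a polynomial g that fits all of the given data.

Divided differences on the nodes -1, 0, 1, 3:
  order 0: -5  -1  3  11
  order 1: 4  4  4
  order 2: 0  0
  order 3: 0
The order-1 divided differences are all 4 (nonzero) and every higher order vanishes, so the data lies on a polynomial of degree exactly 1.

1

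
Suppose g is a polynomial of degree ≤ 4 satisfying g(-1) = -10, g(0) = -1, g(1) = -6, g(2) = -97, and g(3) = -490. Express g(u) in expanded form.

Using the Lagrange interpolation formula with nodes -1, 0, 1, 2, 3:
  L_0(u) = u(u - 1)(u - 2)(u - 3) / 24
  L_1(u) = (u + 1)(u - 1)(u - 2)(u - 3) / -6
  L_2(u) = (u + 1)u(u - 2)(u - 3) / 4
  L_3(u) = (u + 1)u(u - 1)(u - 3) / -6
  L_4(u) = (u + 1)u(u - 1)(u - 2) / 24
Then g(u) = -10·L_0(u) - 1·L_1(u) - 6·L_2(u) - 97·L_3(u) - 490·L_4(u).
Expanding and collecting terms gives g(u) = -6u⁴ - u² + 2u - 1.
Check: g(1) = -6. ✓

g(u) = -6u^4 - u^2 + 2u - 1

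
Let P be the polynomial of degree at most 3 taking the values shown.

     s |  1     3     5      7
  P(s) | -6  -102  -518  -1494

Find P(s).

Write P(s) = as^3 + bs^2 + cs + d. Substituting each data point gives a linear system:
  a + b + c + d = -6
  27a + 9b + 3c + d = -102
  125a + 25b + 5c + d = -518
  343a + 49b + 7c + d = -1494
Solving the system yields a = -5, b = 5, c = -3, d = -3.
So P(s) = -5s^3 + 5s^2 - 3s - 3.
Check: P(7) = -1494. ✓

P(s) = -5s^3 + 5s^2 - 3s - 3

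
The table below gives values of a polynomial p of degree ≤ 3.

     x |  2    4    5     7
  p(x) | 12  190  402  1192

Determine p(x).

p(x) = 4x^3 - 3x^2 - 5x + 2

Write p(x) = ax^3 + bx^2 + cx + d. Substituting each data point gives a linear system:
  8a + 4b + 2c + d = 12
  64a + 16b + 4c + d = 190
  125a + 25b + 5c + d = 402
  343a + 49b + 7c + d = 1192
Solving the system yields a = 4, b = -3, c = -5, d = 2.
So p(x) = 4x^3 - 3x^2 - 5x + 2.
Check: p(2) = 12. ✓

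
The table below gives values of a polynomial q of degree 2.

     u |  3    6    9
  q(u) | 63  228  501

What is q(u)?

Write q(u) = au^2 + bu + c. Substituting each data point gives a linear system:
  9a + 3b + c = 63
  36a + 6b + c = 228
  81a + 9b + c = 501
Solving the system yields a = 6, b = 1, c = 6.
So q(u) = 6u^2 + u + 6.
Check: q(3) = 63. ✓

q(u) = 6u^2 + u + 6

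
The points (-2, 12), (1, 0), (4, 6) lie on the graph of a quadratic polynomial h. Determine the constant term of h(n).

Write h(n) = an^2 + bn + c. Substituting each data point gives a linear system:
  4a - 2b + c = 12
  a + b + c = 0
  16a + 4b + c = 6
Solving the system yields a = 1, b = -3, c = 2.
So h(n) = n^2 - 3n + 2.
The constant term is 2.

2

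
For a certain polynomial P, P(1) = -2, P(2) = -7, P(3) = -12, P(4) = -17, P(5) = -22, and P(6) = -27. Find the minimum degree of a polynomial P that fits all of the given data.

Forward differences of the values at n = 1, 2, 3, 4, 5, 6:
  P  : -2  -7  -12  -17  -22  -27
  Δ  : -5  -5  -5  -5  -5
  Δ^2: 0  0  0  0
  Δ^3: 0  0  0
  Δ^4: 0  0
  Δ^5: 0
The first differences are constant (-5) and nonzero, while all higher differences vanish, so the minimal degree is 1.

1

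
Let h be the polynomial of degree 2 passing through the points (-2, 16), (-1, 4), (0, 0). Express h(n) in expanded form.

h(n) = 4n^2

Write h(n) = an^2 + bn + c. Substituting each data point gives a linear system:
  4a - 2b + c = 16
  a - b + c = 4
  c = 0
Solving the system yields a = 4, b = 0, c = 0.
So h(n) = 4n^2.
Check: h(-2) = 16. ✓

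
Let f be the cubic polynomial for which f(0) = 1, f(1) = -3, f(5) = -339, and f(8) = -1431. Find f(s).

f(s) = -3s^3 + 2s^2 - 3s + 1

Write f(s) = as^3 + bs^2 + cs + d. Substituting each data point gives a linear system:
  d = 1
  a + b + c + d = -3
  125a + 25b + 5c + d = -339
  512a + 64b + 8c + d = -1431
Solving the system yields a = -3, b = 2, c = -3, d = 1.
So f(s) = -3s^3 + 2s^2 - 3s + 1.
Check: f(1) = -3. ✓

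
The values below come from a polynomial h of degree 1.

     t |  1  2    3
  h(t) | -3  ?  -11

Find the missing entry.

-7

On equispaced nodes a degree-1 polynomial has vanishing second forward difference, so
  h(1) - 2·h(2) + h(3) = 0.
Substituting the known values and solving for h(2):
  -2·h(2) = 14
  h(2) = -7.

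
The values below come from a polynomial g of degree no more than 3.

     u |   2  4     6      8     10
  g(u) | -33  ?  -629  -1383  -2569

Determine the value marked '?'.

The 4 known points determine the degree-3 polynomial uniquely.
Write g(u) = au^3 + bu^2 + cu + d. Substituting each data point gives a linear system:
  8a + 4b + 2c + d = -33
  216a + 36b + 6c + d = -629
  512a + 64b + 8c + d = -1383
  1000a + 100b + 10c + d = -2569
Solving the system yields a = -2, b = -6, c = 3, d = 1.
So g(u) = -2u³ - 6u² + 3u + 1.
Then g(4) = -211.

-211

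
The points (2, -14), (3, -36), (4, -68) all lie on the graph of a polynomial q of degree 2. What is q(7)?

Using the Lagrange interpolation formula with nodes 2, 3, 4:
  L_0(u) = (u - 3)(u - 4) / 2
  L_1(u) = (u - 2)(u - 4) / -1
  L_2(u) = (u - 2)(u - 3) / 2
Then q(u) = -14·L_0(u) - 36·L_1(u) - 68·L_2(u).
Expanding and collecting terms gives q(u) = -5u² + 3u.
Evaluating at u = 7: q(7) = -224.

-224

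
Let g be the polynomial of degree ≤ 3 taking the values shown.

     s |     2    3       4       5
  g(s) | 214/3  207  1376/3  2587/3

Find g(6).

Forward differences of the values at s = 2, 3, 4, 5:
  g  : 214/3  207  1376/3  2587/3
  Δ  : 407/3  755/3  1211/3
  Δ^2: 116  152
  Δ^3: 36
The third differences are constant, confirming degree 3.
Interpolating (Newton forward form) and evaluating at s = 6 gives g(6) = 1454.

1454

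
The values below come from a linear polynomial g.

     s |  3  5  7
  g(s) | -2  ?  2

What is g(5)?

0

On equispaced nodes a degree-1 polynomial has vanishing second forward difference, so
  g(3) - 2·g(5) + g(7) = 0.
Substituting the known values and solving for g(5):
  -2·g(5) = 0
  g(5) = 0.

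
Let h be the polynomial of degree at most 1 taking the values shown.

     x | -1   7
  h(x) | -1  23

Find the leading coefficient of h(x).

Write h(x) = ax + b. Substituting each data point gives a linear system:
  -a + b = -1
  7a + b = 23
Solving the system yields a = 3, b = 2.
So h(x) = 3x + 2.
The leading coefficient is 3.

3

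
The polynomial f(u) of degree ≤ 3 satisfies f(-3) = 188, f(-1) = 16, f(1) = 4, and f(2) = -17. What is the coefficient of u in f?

Write f(u) = au^3 + bu^2 + cu + d. Substituting each data point gives a linear system:
  -27a + 9b - 3c + d = 188
  -a + b - c + d = 16
  a + b + c + d = 4
  8a + 4b + 2c + d = -17
Solving the system yields a = -5, b = 5, c = -1, d = 5.
So f(u) = -5u³ + 5u² - u + 5.
The coefficient of u is -1.

-1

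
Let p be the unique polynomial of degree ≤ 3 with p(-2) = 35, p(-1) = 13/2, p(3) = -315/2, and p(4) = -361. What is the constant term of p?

Write p(t) = at^3 + bt^2 + ct + d. Substituting each data point gives a linear system:
  -8a + 4b - 2c + d = 35
  -a + b - c + d = 13/2
  27a + 9b + 3c + d = -315/2
  64a + 16b + 4c + d = -361
Solving the system yields a = -5, b = -5/2, c = -1, d = 3.
So p(t) = -5t^3 - (5/2)t^2 - t + 3.
The constant term is 3.

3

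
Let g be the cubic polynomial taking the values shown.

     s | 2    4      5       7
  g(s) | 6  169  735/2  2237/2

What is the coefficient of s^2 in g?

Write g(s) = as^3 + bs^2 + cs + d. Substituting each data point gives a linear system:
  8a + 4b + 2c + d = 6
  64a + 16b + 4c + d = 169
  125a + 25b + 5c + d = 735/2
  343a + 49b + 7c + d = 2237/2
Solving the system yields a = 4, b = -5, c = -1/2, d = -5.
So g(s) = 4s^3 - 5s^2 - (1/2)s - 5.
The coefficient of s^2 is -5.

-5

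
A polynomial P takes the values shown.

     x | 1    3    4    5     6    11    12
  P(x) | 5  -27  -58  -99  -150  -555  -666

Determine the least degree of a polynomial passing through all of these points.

Divided differences on the nodes 1, 3, 4, 5, 6, 11, 12:
  order 0: 5  -27  -58  -99  -150  -555  -666
  order 1: -16  -31  -41  -51  -81  -111
  order 2: -5  -5  -5  -5  -5
  order 3: 0  0  0  0
  order 4: 0  0  0
  order 5: 0  0
  order 6: 0
The order-2 divided differences are all -5 (nonzero) and every higher order vanishes, so the data lies on a polynomial of degree exactly 2.

2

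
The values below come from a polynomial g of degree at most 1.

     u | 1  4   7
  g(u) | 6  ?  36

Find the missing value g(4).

The 2 known points determine the degree-1 polynomial uniquely.
Write g(u) = au + b. Substituting each data point gives a linear system:
  a + b = 6
  7a + b = 36
Solving the system yields a = 5, b = 1.
So g(u) = 5u + 1.
Then g(4) = 21.

21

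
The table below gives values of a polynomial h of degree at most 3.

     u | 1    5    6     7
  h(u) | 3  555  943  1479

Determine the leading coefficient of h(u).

4

Write h(u) = au^3 + bu^2 + cu + d. Substituting each data point gives a linear system:
  a + b + c + d = 3
  125a + 25b + 5c + d = 555
  216a + 36b + 6c + d = 943
  343a + 49b + 7c + d = 1479
Solving the system yields a = 4, b = 2, c = 2, d = -5.
So h(u) = 4u^3 + 2u^2 + 2u - 5.
The leading coefficient is 4.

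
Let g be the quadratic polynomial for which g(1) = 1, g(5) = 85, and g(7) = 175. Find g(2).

10

Using the Lagrange interpolation formula with nodes 1, 5, 7:
  L_0(t) = (t - 5)(t - 7) / 24
  L_1(t) = (t - 1)(t - 7) / -8
  L_2(t) = (t - 1)(t - 5) / 12
Then g(t) = 1·L_0(t) + 85·L_1(t) + 175·L_2(t).
Expanding and collecting terms gives g(t) = 4t^2 - 3t.
Evaluating at t = 2: g(2) = 10.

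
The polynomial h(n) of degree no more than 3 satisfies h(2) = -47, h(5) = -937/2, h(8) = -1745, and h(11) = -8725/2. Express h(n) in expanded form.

Using the Lagrange interpolation formula with nodes 2, 5, 8, 11:
  L_0(n) = (n - 5)(n - 8)(n - 11) / -162
  L_1(n) = (n - 2)(n - 8)(n - 11) / 54
  L_2(n) = (n - 2)(n - 5)(n - 11) / -54
  L_3(n) = (n - 2)(n - 5)(n - 8) / 162
Then h(n) = -47·L_0(n) - 937/2·L_1(n) - 1745·L_2(n) - 8725/2·L_3(n).
Expanding and collecting terms gives h(n) = -3n^3 - (5/2)n^2 - 6n - 1.
Check: h(11) = -8725/2. ✓

h(n) = -3n^3 - (5/2)n^2 - 6n - 1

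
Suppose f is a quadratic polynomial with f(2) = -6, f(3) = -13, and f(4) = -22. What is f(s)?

Using the Lagrange interpolation formula with nodes 2, 3, 4:
  L_0(s) = (s - 3)(s - 4) / 2
  L_1(s) = (s - 2)(s - 4) / -1
  L_2(s) = (s - 2)(s - 3) / 2
Then f(s) = -6·L_0(s) - 13·L_1(s) - 22·L_2(s).
Expanding and collecting terms gives f(s) = -s^2 - 2s + 2.
Check: f(2) = -6. ✓

f(s) = -s^2 - 2s + 2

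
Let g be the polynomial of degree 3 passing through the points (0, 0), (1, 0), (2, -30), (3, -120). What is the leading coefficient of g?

Write g(t) = at^3 + bt^2 + ct + d. Substituting each data point gives a linear system:
  d = 0
  a + b + c + d = 0
  8a + 4b + 2c + d = -30
  27a + 9b + 3c + d = -120
Solving the system yields a = -5, b = 0, c = 5, d = 0.
So g(t) = -5t^3 + 5t.
The leading coefficient is -5.

-5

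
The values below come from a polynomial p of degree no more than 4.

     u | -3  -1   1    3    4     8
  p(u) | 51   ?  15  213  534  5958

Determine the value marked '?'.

The 5 known points determine the degree-4 polynomial uniquely.
Write p(u) = au^4 + bu^3 + cu^2 + du + e. Substituting each data point gives a linear system:
  81a - 27b + 9c - 3d + e = 51
  a + b + c + d + e = 15
  81a + 27b + 9c + 3d + e = 213
  256a + 64b + 16c + 4d + e = 534
  4096a + 512b + 64c + 8d + e = 5958
Solving the system yields a = 1, b = 3, c = 5, d = 0, e = 6.
So p(u) = u⁴ + 3u³ + 5u² + 6.
Then p(-1) = 9.

9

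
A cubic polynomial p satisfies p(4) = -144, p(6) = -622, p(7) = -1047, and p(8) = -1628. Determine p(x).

p(x) = -4x^3 + 6x^2 + 5x - 4

Using the Lagrange interpolation formula with nodes 4, 6, 7, 8:
  L_0(x) = (x - 6)(x - 7)(x - 8) / -24
  L_1(x) = (x - 4)(x - 7)(x - 8) / 4
  L_2(x) = (x - 4)(x - 6)(x - 8) / -3
  L_3(x) = (x - 4)(x - 6)(x - 7) / 8
Then p(x) = -144·L_0(x) - 622·L_1(x) - 1047·L_2(x) - 1628·L_3(x).
Expanding and collecting terms gives p(x) = -4x^3 + 6x^2 + 5x - 4.
Check: p(4) = -144. ✓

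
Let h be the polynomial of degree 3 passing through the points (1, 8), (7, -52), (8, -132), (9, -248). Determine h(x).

h(x) = -x^3 + 6x^2 - x + 4

Using the Lagrange interpolation formula with nodes 1, 7, 8, 9:
  L_0(x) = (x - 7)(x - 8)(x - 9) / -336
  L_1(x) = (x - 1)(x - 8)(x - 9) / 12
  L_2(x) = (x - 1)(x - 7)(x - 9) / -7
  L_3(x) = (x - 1)(x - 7)(x - 8) / 16
Then h(x) = 8·L_0(x) - 52·L_1(x) - 132·L_2(x) - 248·L_3(x).
Expanding and collecting terms gives h(x) = -x³ + 6x² - x + 4.
Check: h(9) = -248. ✓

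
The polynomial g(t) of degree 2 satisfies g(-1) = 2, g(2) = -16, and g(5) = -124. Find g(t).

g(t) = -5t^2 - t + 6

Using the Lagrange interpolation formula with nodes -1, 2, 5:
  L_0(t) = (t - 2)(t - 5) / 18
  L_1(t) = (t + 1)(t - 5) / -9
  L_2(t) = (t + 1)(t - 2) / 18
Then g(t) = 2·L_0(t) - 16·L_1(t) - 124·L_2(t).
Expanding and collecting terms gives g(t) = -5t^2 - t + 6.
Check: g(-1) = 2. ✓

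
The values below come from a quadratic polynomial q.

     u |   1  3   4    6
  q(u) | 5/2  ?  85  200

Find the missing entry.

91/2

The 3 known points determine the degree-2 polynomial uniquely.
Write q(u) = au^2 + bu + c. Substituting each data point gives a linear system:
  a + b + c = 5/2
  16a + 4b + c = 85
  36a + 6b + c = 200
Solving the system yields a = 6, b = -5/2, c = -1.
So q(u) = 6u^2 - (5/2)u - 1.
Then q(3) = 91/2.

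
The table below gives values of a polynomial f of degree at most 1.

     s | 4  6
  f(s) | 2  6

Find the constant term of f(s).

Write f(s) = as + b. Substituting each data point gives a linear system:
  4a + b = 2
  6a + b = 6
Solving the system yields a = 2, b = -6.
So f(s) = 2s - 6.
The constant term is -6.

-6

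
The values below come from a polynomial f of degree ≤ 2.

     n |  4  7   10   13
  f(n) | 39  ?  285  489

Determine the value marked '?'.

On equispaced nodes a degree-2 polynomial has vanishing third forward difference, so
  - f(4) + 3·f(7) - 3·f(10) + f(13) = 0.
Substituting the known values and solving for f(7):
  3·f(7) = 405
  f(7) = 135.

135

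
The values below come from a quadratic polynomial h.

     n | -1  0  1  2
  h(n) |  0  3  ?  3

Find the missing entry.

The 3 known points determine the degree-2 polynomial uniquely.
Write h(n) = an^2 + bn + c. Substituting each data point gives a linear system:
  a - b + c = 0
  c = 3
  4a + 2b + c = 3
Solving the system yields a = -1, b = 2, c = 3.
So h(n) = -n² + 2n + 3.
Then h(1) = 4.

4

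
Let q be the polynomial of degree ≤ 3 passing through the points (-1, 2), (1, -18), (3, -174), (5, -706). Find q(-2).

Using the Lagrange interpolation formula with nodes -1, 1, 3, 5:
  L_0(x) = (x - 1)(x - 3)(x - 5) / -48
  L_1(x) = (x + 1)(x - 3)(x - 5) / 16
  L_2(x) = (x + 1)(x - 1)(x - 5) / -16
  L_3(x) = (x + 1)(x - 1)(x - 3) / 48
Then q(x) = 2·L_0(x) - 18·L_1(x) - 174·L_2(x) - 706·L_3(x).
Expanding and collecting terms gives q(x) = -5x^3 - 2x^2 - 5x - 6.
Evaluating at x = -2: q(-2) = 36.

36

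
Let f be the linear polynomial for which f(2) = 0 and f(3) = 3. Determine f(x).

f(x) = 3x - 6

Write f(x) = ax + b. Substituting each data point gives a linear system:
  2a + b = 0
  3a + b = 3
Solving the system yields a = 3, b = -6.
So f(x) = 3x - 6.
Check: f(3) = 3. ✓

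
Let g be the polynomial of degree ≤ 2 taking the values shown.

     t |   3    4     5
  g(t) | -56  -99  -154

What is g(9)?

Write g(t) = at^2 + bt + c. Substituting each data point gives a linear system:
  9a + 3b + c = -56
  16a + 4b + c = -99
  25a + 5b + c = -154
Solving the system yields a = -6, b = -1, c = 1.
So g(t) = -6t^2 - t + 1.
Then g(9) = -494.

-494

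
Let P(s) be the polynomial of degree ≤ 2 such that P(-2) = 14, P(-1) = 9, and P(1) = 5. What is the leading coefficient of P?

Write P(s) = as^2 + bs + c. Substituting each data point gives a linear system:
  4a - 2b + c = 14
  a - b + c = 9
  a + b + c = 5
Solving the system yields a = 1, b = -2, c = 6.
So P(s) = s² - 2s + 6.
The leading coefficient is 1.

1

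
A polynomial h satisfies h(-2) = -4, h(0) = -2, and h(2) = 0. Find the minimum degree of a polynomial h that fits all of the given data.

1

Forward differences of the values at x = -2, 0, 2:
  h  : -4  -2  0
  Δ  : 2  2
  Δ^2: 0
The first differences are constant (2) and nonzero, while all higher differences vanish, so the minimal degree is 1.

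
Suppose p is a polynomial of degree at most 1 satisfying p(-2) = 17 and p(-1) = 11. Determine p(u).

Using the Lagrange interpolation formula with nodes -2, -1:
  L_0(u) = (u + 1) / -1
  L_1(u) = (u + 2) / 1
Then p(u) = 17·L_0(u) + 11·L_1(u).
Expanding and collecting terms gives p(u) = -6u + 5.
Check: p(-1) = 11. ✓

p(u) = -6u + 5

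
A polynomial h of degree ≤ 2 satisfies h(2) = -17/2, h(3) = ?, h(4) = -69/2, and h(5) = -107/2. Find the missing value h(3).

-39/2

On equispaced nodes a degree-2 polynomial has vanishing third forward difference, so
  - h(2) + 3·h(3) - 3·h(4) + h(5) = 0.
Substituting the known values and solving for h(3):
  3·h(3) = -117/2
  h(3) = -39/2.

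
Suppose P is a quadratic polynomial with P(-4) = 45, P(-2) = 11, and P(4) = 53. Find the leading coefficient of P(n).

Write P(n) = an^2 + bn + c. Substituting each data point gives a linear system:
  16a - 4b + c = 45
  4a - 2b + c = 11
  16a + 4b + c = 53
Solving the system yields a = 3, b = 1, c = 1.
So P(n) = 3n^2 + n + 1.
The leading coefficient is 3.

3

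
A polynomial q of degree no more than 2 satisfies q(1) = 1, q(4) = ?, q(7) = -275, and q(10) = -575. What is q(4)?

The 3 known points determine the degree-2 polynomial uniquely.
Write q(n) = an^2 + bn + c. Substituting each data point gives a linear system:
  a + b + c = 1
  49a + 7b + c = -275
  100a + 10b + c = -575
Solving the system yields a = -6, b = 2, c = 5.
So q(n) = -6n^2 + 2n + 5.
Then q(4) = -83.

-83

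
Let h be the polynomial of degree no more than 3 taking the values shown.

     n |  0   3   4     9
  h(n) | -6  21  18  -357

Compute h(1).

Write h(n) = an^3 + bn^2 + cn + d. Substituting each data point gives a linear system:
  d = -6
  27a + 9b + 3c + d = 21
  64a + 16b + 4c + d = 18
  729a + 81b + 9c + d = -357
Solving the system yields a = -1, b = 4, c = 6, d = -6.
So h(n) = -n³ + 4n² + 6n - 6.
Then h(1) = 3.

3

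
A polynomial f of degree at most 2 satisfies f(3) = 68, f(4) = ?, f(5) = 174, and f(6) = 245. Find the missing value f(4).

On equispaced nodes a degree-2 polynomial has vanishing third forward difference, so
  - f(3) + 3·f(4) - 3·f(5) + f(6) = 0.
Substituting the known values and solving for f(4):
  3·f(4) = 345
  f(4) = 115.

115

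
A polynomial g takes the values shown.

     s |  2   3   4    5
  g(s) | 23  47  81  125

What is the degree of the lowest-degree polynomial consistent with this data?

Forward differences of the values at s = 2, 3, 4, 5:
  g  : 23  47  81  125
  Δ  : 24  34  44
  Δ^2: 10  10
  Δ^3: 0
The second differences are constant (10) and nonzero, while all higher differences vanish, so the minimal degree is 2.

2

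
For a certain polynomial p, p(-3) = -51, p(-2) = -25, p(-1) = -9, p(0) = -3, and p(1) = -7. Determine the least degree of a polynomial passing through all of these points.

Forward differences of the values at s = -3, -2, -1, 0, 1:
  p  : -51  -25  -9  -3  -7
  Δ  : 26  16  6  -4
  Δ^2: -10  -10  -10
  Δ^3: 0  0
  Δ^4: 0
The second differences are constant (-10) and nonzero, while all higher differences vanish, so the minimal degree is 2.

2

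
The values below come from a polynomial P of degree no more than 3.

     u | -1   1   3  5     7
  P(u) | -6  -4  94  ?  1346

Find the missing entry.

480

The 4 known points determine the degree-3 polynomial uniquely.
Write P(u) = au^3 + bu^2 + cu + d. Substituting each data point gives a linear system:
  -a + b - c + d = -6
  a + b + c + d = -4
  27a + 9b + 3c + d = 94
  343a + 49b + 7c + d = 1346
Solving the system yields a = 4, b = 0, c = -3, d = -5.
So P(u) = 4u³ - 3u - 5.
Then P(5) = 480.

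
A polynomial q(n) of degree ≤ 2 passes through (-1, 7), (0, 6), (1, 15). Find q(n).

q(n) = 5n^2 + 4n + 6

Using the Lagrange interpolation formula with nodes -1, 0, 1:
  L_0(n) = n(n - 1) / 2
  L_1(n) = (n + 1)(n - 1) / -1
  L_2(n) = (n + 1)n / 2
Then q(n) = 7·L_0(n) + 6·L_1(n) + 15·L_2(n).
Expanding and collecting terms gives q(n) = 5n^2 + 4n + 6.
Check: q(-1) = 7. ✓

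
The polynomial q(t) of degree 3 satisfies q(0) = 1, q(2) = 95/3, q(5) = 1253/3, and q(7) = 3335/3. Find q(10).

9503/3

Using the Lagrange interpolation formula with nodes 0, 2, 5, 7:
  L_0(t) = (t - 2)(t - 5)(t - 7) / -70
  L_1(t) = t(t - 5)(t - 7) / 30
  L_2(t) = t(t - 2)(t - 7) / -30
  L_3(t) = t(t - 2)(t - 5) / 70
Then q(t) = 1·L_0(t) + 95/3·L_1(t) + 1253/3·L_2(t) + 3335/3·L_3(t).
Expanding and collecting terms gives q(t) = 3t³ + (5/3)t² + 1.
Evaluating at t = 10: q(10) = 9503/3.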